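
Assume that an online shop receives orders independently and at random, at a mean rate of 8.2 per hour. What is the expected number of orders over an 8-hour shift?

65.6

E[N] = λt = 8.2 × 8 = 65.6 (an 8-hour shift = 8 hours).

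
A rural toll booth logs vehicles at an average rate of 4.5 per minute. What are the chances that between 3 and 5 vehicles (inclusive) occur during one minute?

With mean μ = 4.5 per minute,
P(3 ≤ N ≤ 5) = Σ_{j=3}^{5} e^(−4.5) · 4.5^j/j! ≈ 0.5294.

0.5294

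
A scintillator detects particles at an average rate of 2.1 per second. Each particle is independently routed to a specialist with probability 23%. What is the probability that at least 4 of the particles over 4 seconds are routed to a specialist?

0.1308

Thinning: the particles that are routed to a specialist themselves form a Poisson process with rate 0.23 × 2.1 = 0.483 per second.
Over the interval, μ = 0.483 × 4 = 1.932 (4 seconds).
P(N ≥ 4) = 1 − P(N ≤ 3) ≈ 0.1308.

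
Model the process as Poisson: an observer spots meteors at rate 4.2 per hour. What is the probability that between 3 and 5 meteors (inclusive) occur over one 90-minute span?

0.3489

Over the interval, μ = 4.2 × 1.5 = 6.3 (a 90-minute span = 1.5 hours).
P(3 ≤ N ≤ 5) = Σ_{j=3}^{5} e^(−6.3) · 6.3^j/j! ≈ 0.3489.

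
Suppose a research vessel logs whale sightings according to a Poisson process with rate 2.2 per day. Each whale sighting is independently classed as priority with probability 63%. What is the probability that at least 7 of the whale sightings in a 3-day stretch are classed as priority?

Thinning: the whale sightings that are classed as priority themselves form a Poisson process with rate 0.63 × 2.2 = 1.386 per day.
Over the interval, μ = 1.386 × 3 = 4.158 (a 3-day stretch = 3 days).
P(N ≥ 7) = 1 − P(N ≤ 6) ≈ 0.1278.

0.1278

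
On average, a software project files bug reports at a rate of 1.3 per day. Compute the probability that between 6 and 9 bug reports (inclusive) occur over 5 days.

Over the interval, μ = 1.3 × 5 = 6.5 (5 days).
P(6 ≤ N ≤ 9) = Σ_{j=6}^{9} e^(−6.5) · 6.5^j/j! ≈ 0.5083.

0.5083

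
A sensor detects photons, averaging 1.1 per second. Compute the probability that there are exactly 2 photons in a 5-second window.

Over the interval, μ = 1.1 × 5 = 5.5 (a 5-second window = 5 seconds).
P(N = 2) = e^(−μ) μ^2/2! = e^(−5.5) · 5.5^2/2 ≈ 0.0618.

0.0618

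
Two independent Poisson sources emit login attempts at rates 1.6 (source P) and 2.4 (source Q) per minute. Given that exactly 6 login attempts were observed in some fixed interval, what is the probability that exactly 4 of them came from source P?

Given the total, each event is independently from source P with probability p = λ_P/(λ_P+λ_Q) = 1.6/4 = 0.4000.
So K ~ Binomial(6, 1.6/4): P(K = 4) = C(6,4) · (1.6/4)^4 · (2.4/4)^2 ≈ 0.1382.

0.1382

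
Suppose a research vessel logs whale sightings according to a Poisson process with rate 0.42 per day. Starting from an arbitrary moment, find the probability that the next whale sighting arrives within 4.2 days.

0.8286

Inter-arrival times are exponential with rate λ = 0.42 per day.
P(T ≤ 4.2) = 1 − e^(−λt) = 1 − e^(−0.42 × 4.2) = 1 − e^(−1.764) ≈ 0.8286.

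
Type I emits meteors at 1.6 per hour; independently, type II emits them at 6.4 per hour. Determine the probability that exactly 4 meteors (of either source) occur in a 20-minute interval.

Independent Poisson processes superpose: combined rate λ = 1.6 + 6.4 = 8 per hour.
Over the interval, μ = 8 × 1/3 ≈ 2.66667 (a 20-minute interval = 1/3 hours).
P(N = 4) = e^(−2.66667) · 2.66667^4/4! ≈ 0.1464.

0.1464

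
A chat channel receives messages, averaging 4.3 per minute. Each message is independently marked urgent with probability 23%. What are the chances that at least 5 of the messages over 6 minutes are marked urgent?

Thinning: the messages that are marked urgent themselves form a Poisson process with rate 0.23 × 4.3 = 0.989 per minute.
Over the interval, μ = 0.989 × 6 = 5.934 (6 minutes).
P(N ≥ 5) = 1 − P(N ≤ 4) ≈ 0.7060.

0.7060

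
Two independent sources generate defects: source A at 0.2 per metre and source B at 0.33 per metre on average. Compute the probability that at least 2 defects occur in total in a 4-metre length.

0.6255

Independent Poisson processes superpose: combined rate λ = 0.2 + 0.33 = 0.53 per metre.
Over the interval, μ = 0.53 × 4 = 2.12 (a 4-metre length = 4 metres).
P(N ≥ 2) = 1 − P(N ≤ 1) ≈ 0.6255.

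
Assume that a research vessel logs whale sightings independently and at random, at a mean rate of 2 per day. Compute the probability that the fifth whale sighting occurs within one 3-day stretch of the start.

0.7149

Over the interval, μ = 2 × 3 = 6 (a 3-day stretch = 3 days).
The fifth arrival falls in the interval iff at least 5 events occur there: P(S_5 ≤ t) = P(N ≥ 5) = 1 − P(N ≤ 4) ≈ 0.7149.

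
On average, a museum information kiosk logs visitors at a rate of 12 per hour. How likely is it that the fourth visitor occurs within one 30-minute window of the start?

0.8488

Over the interval, μ = 12 × 0.5 = 6 (a 30-minute window = 0.5 hours).
The fourth arrival falls in the interval iff at least 4 events occur there: P(S_4 ≤ t) = P(N ≥ 4) = 1 − P(N ≤ 3) ≈ 0.8488.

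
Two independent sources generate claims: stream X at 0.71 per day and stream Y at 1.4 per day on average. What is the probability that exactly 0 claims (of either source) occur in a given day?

Independent Poisson processes superpose: combined rate λ = 0.71 + 1.4 = 2.11 per day.
So μ = 2.11.
P(N = 0) = e^(−2.11) · 2.11^0/0! ≈ 0.1212.

0.1212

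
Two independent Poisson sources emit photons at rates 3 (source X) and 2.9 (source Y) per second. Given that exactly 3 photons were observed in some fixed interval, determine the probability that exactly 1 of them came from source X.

0.3685

Given the total, each event is independently from source X with probability p = λ_X/(λ_X+λ_Y) = 3/5.9 ≈ 0.5085.
So K ~ Binomial(3, 3/5.9): P(K = 1) = C(3,1) · (3/5.9)^1 · (2.9/5.9)^2 ≈ 0.3685.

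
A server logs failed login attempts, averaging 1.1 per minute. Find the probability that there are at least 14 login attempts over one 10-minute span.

Over the interval, μ = 1.1 × 10 = 11 (a 10-minute span = 10 minutes).
P(N ≥ 14) = 1 − P(N ≤ 13) = 1 − Σ_{j=0}^{13} e^(−μ) μ^j/j! ≈ 0.2187.

0.2187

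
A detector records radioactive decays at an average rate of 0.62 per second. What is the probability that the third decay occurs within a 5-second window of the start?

0.5988

Over the interval, μ = 0.62 × 5 = 3.1 (a 5-second window = 5 seconds).
The third arrival falls in the interval iff at least 3 events occur there: P(S_3 ≤ t) = P(N ≥ 3) = 1 − P(N ≤ 2) ≈ 0.5988.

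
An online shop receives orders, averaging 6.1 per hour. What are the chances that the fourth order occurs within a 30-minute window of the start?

Over the interval, μ = 6.1 × 0.5 = 3.05 (a 30-minute window = 0.5 hours).
The fourth arrival falls in the interval iff at least 4 events occur there: P(S_4 ≤ t) = P(N ≥ 4) = 1 − P(N ≤ 3) ≈ 0.3640.

0.3640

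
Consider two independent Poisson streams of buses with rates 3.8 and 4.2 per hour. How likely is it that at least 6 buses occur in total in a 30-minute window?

Independent Poisson processes superpose: combined rate λ = 3.8 + 4.2 = 8 per hour.
Over the interval, μ = 8 × 0.5 = 4 (a 30-minute window = 0.5 hours).
P(N ≥ 6) = 1 − P(N ≤ 5) ≈ 0.2149.

0.2149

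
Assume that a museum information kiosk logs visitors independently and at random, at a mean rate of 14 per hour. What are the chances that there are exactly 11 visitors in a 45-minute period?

0.1180

Over the interval, μ = 14 × 0.75 = 10.5 (a 45-minute period = 0.75 hours).
P(N = 11) = e^(−μ) μ^11/11! = e^(−10.5) · 10.5^11/39916800 ≈ 0.1180.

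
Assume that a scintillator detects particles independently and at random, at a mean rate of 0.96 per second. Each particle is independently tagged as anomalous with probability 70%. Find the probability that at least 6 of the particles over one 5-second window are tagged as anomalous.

Thinning: the particles that are tagged as anomalous themselves form a Poisson process with rate 0.7 × 0.96 = 0.672 per second.
Over the interval, μ = 0.672 × 5 = 3.36 (a 5-second window = 5 seconds).
P(N ≥ 6) = 1 − P(N ≤ 5) ≈ 0.1245.

0.1245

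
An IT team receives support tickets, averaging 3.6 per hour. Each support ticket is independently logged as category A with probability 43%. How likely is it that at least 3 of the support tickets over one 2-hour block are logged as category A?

Thinning: the support tickets that are logged as category A themselves form a Poisson process with rate 0.43 × 3.6 = 1.548 per hour.
Over the interval, μ = 1.548 × 2 = 3.096 (a 2-hour block = 2 hours).
P(N ≥ 3) = 1 − P(N ≤ 2) ≈ 0.5980.

0.5980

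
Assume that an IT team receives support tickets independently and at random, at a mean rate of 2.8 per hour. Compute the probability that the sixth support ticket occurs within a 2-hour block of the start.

0.4881

Over the interval, μ = 2.8 × 2 = 5.6 (a 2-hour block = 2 hours).
The sixth arrival falls in the interval iff at least 6 events occur there: P(S_6 ≤ t) = P(N ≥ 6) = 1 − P(N ≤ 5) ≈ 0.4881.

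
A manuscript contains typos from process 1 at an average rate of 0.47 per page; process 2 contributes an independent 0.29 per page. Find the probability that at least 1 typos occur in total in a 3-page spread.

0.8977

Independent Poisson processes superpose: combined rate λ = 0.47 + 0.29 = 0.76 per page.
Over the interval, μ = 0.76 × 3 = 2.28 (a 3-page spread = 3 pages).
P(N ≥ 1) = 1 − P(N ≤ 0) ≈ 0.8977.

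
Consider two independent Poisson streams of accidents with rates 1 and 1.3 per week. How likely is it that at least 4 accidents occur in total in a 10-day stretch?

Independent Poisson processes superpose: combined rate λ = 1 + 1.3 = 2.3 per week.
Over the interval, μ = 2.3 × 10/7 ≈ 3.28571 (a 10-day stretch = 10/7 weeks).
P(N ≥ 4) = 1 − P(N ≤ 3) ≈ 0.4165.

0.4165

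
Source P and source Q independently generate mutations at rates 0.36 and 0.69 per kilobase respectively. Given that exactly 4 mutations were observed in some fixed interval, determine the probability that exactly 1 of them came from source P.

0.3892

Given the total, each event is independently from source P with probability p = λ_P/(λ_P+λ_Q) = 0.36/1.05 ≈ 0.3429.
So K ~ Binomial(4, 0.36/1.05): P(K = 1) = C(4,1) · (0.36/1.05)^1 · (0.69/1.05)^3 ≈ 0.3892.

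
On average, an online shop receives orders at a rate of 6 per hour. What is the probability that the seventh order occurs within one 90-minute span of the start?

Over the interval, μ = 6 × 1.5 = 9 (a 90-minute span = 1.5 hours).
The seventh arrival falls in the interval iff at least 7 events occur there: P(S_7 ≤ t) = P(N ≥ 7) = 1 − P(N ≤ 6) ≈ 0.7932.

0.7932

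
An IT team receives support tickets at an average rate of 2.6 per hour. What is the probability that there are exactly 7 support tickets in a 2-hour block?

Over the interval, μ = 2.6 × 2 = 5.2 (a 2-hour block = 2 hours).
P(N = 7) = e^(−μ) μ^7/7! = e^(−5.2) · 5.2^7/5040 ≈ 0.1125.

0.1125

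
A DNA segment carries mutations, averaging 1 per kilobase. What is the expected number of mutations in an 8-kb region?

E[N] = λt = 1 × 8 = 8 (an 8-kb region = 8 kilobases).

8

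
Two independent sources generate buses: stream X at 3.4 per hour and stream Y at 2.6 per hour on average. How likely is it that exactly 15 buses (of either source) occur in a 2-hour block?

Independent Poisson processes superpose: combined rate λ = 3.4 + 2.6 = 6 per hour.
Over the interval, μ = 6 × 2 = 12 (a 2-hour block = 2 hours).
P(N = 15) = e^(−12) · 12^15/15! ≈ 0.0724.

0.0724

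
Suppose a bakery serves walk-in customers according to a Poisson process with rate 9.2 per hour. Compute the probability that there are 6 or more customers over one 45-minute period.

0.6863

Over the interval, μ = 9.2 × 0.75 = 6.9 (a 45-minute period = 0.75 hours).
P(N ≥ 6) = 1 − P(N ≤ 5) = 1 − Σ_{j=0}^{5} e^(−μ) μ^j/j! ≈ 0.6863.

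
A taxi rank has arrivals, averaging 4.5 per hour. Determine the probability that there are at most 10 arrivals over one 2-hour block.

Over the interval, μ = 4.5 × 2 = 9 (a 2-hour block = 2 hours).
P(N ≤ 10) = Σ_{j=0}^{10} e^(−μ) μ^j/j! ≈ 0.7060.

0.7060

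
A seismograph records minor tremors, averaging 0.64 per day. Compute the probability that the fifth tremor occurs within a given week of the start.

0.4641

Over the interval, μ = 0.64 × 7 = 4.48 (a week = 7 days).
The fifth arrival falls in the interval iff at least 5 events occur there: P(S_5 ≤ t) = P(N ≥ 5) = 1 − P(N ≤ 4) ≈ 0.4641.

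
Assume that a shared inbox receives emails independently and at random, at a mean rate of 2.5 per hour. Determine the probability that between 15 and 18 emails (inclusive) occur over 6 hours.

Over the interval, μ = 2.5 × 6 = 15 (6 hours).
P(15 ≤ N ≤ 18) = Σ_{j=15}^{18} e^(−15) · 15^j/j! ≈ 0.3538.

0.3538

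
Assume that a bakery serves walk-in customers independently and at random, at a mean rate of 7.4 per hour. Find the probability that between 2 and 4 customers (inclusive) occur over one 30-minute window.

0.5710

Over the interval, μ = 7.4 × 0.5 = 3.7 (a 30-minute window = 0.5 hours).
P(2 ≤ N ≤ 4) = Σ_{j=2}^{4} e^(−3.7) · 3.7^j/j! ≈ 0.5710.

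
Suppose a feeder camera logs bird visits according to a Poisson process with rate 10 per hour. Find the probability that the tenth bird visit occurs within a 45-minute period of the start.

0.2236

Over the interval, μ = 10 × 0.75 = 7.5 (a 45-minute period = 0.75 hours).
The tenth arrival falls in the interval iff at least 10 events occur there: P(S_10 ≤ t) = P(N ≥ 10) = 1 − P(N ≤ 9) ≈ 0.2236.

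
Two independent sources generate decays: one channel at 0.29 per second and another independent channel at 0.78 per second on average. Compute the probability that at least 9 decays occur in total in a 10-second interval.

Independent Poisson processes superpose: combined rate λ = 0.29 + 0.78 = 1.07 per second.
Over the interval, μ = 1.07 × 10 = 10.7 (a 10-second interval = 10 seconds).
P(N ≥ 9) = 1 − P(N ≤ 8) ≈ 0.7403.

0.7403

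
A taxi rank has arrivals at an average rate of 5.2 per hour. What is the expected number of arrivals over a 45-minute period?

E[N] = λt = 5.2 × 0.75 = 3.9 (a 45-minute period = 0.75 hours).

3.9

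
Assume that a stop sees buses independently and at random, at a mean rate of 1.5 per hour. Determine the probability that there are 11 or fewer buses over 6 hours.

0.8030

Over the interval, μ = 1.5 × 6 = 9 (6 hours).
P(N ≤ 11) = Σ_{j=0}^{11} e^(−μ) μ^j/j! ≈ 0.8030.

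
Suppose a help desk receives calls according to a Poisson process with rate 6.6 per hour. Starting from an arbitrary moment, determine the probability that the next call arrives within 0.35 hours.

Inter-arrival times are exponential with rate λ = 6.6 per hour.
P(T ≤ 0.35) = 1 − e^(−λt) = 1 − e^(−6.6 × 0.35) = 1 − e^(−2.31) ≈ 0.9007.

0.9007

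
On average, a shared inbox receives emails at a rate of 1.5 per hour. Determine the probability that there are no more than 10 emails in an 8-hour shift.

Over the interval, μ = 1.5 × 8 = 12 (an 8-hour shift = 8 hours).
P(N ≤ 10) = Σ_{j=0}^{10} e^(−μ) μ^j/j! ≈ 0.3472.

0.3472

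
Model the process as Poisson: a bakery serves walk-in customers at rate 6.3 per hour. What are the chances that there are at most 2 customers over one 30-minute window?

0.3904

Over the interval, μ = 6.3 × 0.5 = 3.15 (a 30-minute window = 0.5 hours).
P(N ≤ 2) = Σ_{j=0}^{2} e^(−μ) μ^j/j! ≈ 0.3904.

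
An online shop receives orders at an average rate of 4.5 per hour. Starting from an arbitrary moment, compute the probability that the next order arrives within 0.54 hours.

0.9120

Inter-arrival times are exponential with rate λ = 4.5 per hour.
P(T ≤ 0.54) = 1 − e^(−λt) = 1 − e^(−4.5 × 0.54) = 1 − e^(−2.43) ≈ 0.9120.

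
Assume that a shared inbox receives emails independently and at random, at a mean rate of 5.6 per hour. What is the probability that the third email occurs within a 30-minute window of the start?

0.5305

Over the interval, μ = 5.6 × 0.5 = 2.8 (a 30-minute window = 0.5 hours).
The third arrival falls in the interval iff at least 3 events occur there: P(S_3 ≤ t) = P(N ≥ 3) = 1 − P(N ≤ 2) ≈ 0.5305.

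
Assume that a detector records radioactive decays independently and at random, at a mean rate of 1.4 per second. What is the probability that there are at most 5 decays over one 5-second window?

0.3007

Over the interval, μ = 1.4 × 5 = 7 (a 5-second window = 5 seconds).
P(N ≤ 5) = Σ_{j=0}^{5} e^(−μ) μ^j/j! ≈ 0.3007.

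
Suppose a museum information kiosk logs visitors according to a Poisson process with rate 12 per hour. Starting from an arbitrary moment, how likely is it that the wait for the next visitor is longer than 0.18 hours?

0.1153

The wait for the next event is exponential with rate λ = 12 per hour.
P(T > 0.18) = e^(−λt) = e^(−12 × 0.18) = e^(−2.16) ≈ 0.1153.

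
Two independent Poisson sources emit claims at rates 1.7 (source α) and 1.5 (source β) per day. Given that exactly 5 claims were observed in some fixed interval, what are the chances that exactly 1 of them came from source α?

0.1282

Given the total, each event is independently from source α with probability p = λ_α/(λ_α+λ_β) = 1.7/3.2 ≈ 0.5312.
So K ~ Binomial(5, 1.7/3.2): P(K = 1) = C(5,1) · (1.7/3.2)^1 · (1.5/3.2)^4 ≈ 0.1282.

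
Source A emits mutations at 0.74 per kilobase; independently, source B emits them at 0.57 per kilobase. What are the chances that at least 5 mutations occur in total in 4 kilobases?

Independent Poisson processes superpose: combined rate λ = 0.74 + 0.57 = 1.31 per kilobase.
Over the interval, μ = 1.31 × 4 = 5.24 (4 kilobases).
P(N ≥ 5) = 1 − P(N ≤ 4) ≈ 0.6006.

0.6006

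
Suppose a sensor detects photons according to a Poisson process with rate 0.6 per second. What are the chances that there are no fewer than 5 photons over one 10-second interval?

0.7149

Over the interval, μ = 0.6 × 10 = 6 (a 10-second interval = 10 seconds).
P(N ≥ 5) = 1 − P(N ≤ 4) = 1 − Σ_{j=0}^{4} e^(−μ) μ^j/j! ≈ 0.7149.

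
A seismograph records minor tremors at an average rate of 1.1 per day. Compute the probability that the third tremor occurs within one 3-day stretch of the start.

Over the interval, μ = 1.1 × 3 = 3.3 (a 3-day stretch = 3 days).
The third arrival falls in the interval iff at least 3 events occur there: P(S_3 ≤ t) = P(N ≥ 3) = 1 − P(N ≤ 2) ≈ 0.6406.

0.6406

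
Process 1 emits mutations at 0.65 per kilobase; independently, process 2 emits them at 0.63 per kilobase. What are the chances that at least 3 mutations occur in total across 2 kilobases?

0.4715

Independent Poisson processes superpose: combined rate λ = 0.65 + 0.63 = 1.28 per kilobase.
Over the interval, μ = 1.28 × 2 = 2.56 (2 kilobases).
P(N ≥ 3) = 1 − P(N ≤ 2) ≈ 0.4715.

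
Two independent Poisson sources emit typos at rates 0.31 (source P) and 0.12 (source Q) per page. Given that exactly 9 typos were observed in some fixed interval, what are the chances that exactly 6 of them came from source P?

Given the total, each event is independently from source P with probability p = λ_P/(λ_P+λ_Q) = 0.31/0.43 ≈ 0.7209.
So K ~ Binomial(9, 0.31/0.43): P(K = 6) = C(9,6) · (0.31/0.43)^6 · (0.12/0.43)^3 ≈ 0.2563.

0.2563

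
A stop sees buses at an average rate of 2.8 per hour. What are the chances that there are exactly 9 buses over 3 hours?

0.1290

Over the interval, μ = 2.8 × 3 = 8.4 (3 hours).
P(N = 9) = e^(−μ) μ^9/9! = e^(−8.4) · 8.4^9/362880 ≈ 0.1290.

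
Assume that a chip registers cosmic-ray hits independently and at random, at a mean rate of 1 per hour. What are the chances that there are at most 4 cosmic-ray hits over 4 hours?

Over the interval, μ = 1 × 4 = 4 (4 hours).
P(N ≤ 4) = Σ_{j=0}^{4} e^(−μ) μ^j/j! ≈ 0.6288.

0.6288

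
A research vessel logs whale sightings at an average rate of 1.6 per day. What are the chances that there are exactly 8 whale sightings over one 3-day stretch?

0.0575

Over the interval, μ = 1.6 × 3 = 4.8 (a 3-day stretch = 3 days).
P(N = 8) = e^(−μ) μ^8/8! = e^(−4.8) · 4.8^8/40320 ≈ 0.0575.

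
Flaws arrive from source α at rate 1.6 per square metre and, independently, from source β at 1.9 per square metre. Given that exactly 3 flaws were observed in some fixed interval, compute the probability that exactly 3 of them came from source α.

0.0955

Given the total, each event is independently from source α with probability p = λ_α/(λ_α+λ_β) = 1.6/3.5 ≈ 0.4571.
So K ~ Binomial(3, 1.6/3.5): P(K = 3) = C(3,3) · (1.6/3.5)^3 · (1.9/3.5)^0 ≈ 0.0955.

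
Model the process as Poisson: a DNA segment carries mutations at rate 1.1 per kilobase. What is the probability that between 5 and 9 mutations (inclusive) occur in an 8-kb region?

0.5516

Over the interval, μ = 1.1 × 8 = 8.8 (an 8-kb region = 8 kilobases).
P(5 ≤ N ≤ 9) = Σ_{j=5}^{9} e^(−8.8) · 8.8^j/j! ≈ 0.5516.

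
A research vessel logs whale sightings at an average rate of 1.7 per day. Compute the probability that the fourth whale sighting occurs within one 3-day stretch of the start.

0.7487

Over the interval, μ = 1.7 × 3 = 5.1 (a 3-day stretch = 3 days).
The fourth arrival falls in the interval iff at least 4 events occur there: P(S_4 ≤ t) = P(N ≥ 4) = 1 − P(N ≤ 3) ≈ 0.7487.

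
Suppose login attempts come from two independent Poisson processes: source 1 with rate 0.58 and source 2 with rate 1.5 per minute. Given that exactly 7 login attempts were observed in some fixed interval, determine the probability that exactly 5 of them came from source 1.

0.0184

Given the total, each event is independently from source 1 with probability p = λ_1/(λ_1+λ_2) = 0.58/2.08 ≈ 0.2788.
So K ~ Binomial(7, 0.58/2.08): P(K = 5) = C(7,5) · (0.58/2.08)^5 · (1.5/2.08)^2 ≈ 0.0184.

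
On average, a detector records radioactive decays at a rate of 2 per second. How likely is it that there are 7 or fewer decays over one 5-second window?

0.2202

Over the interval, μ = 2 × 5 = 10 (a 5-second window = 5 seconds).
P(N ≤ 7) = Σ_{j=0}^{7} e^(−μ) μ^j/j! ≈ 0.2202.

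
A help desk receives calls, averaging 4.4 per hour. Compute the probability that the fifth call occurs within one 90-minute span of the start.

Over the interval, μ = 4.4 × 1.5 = 6.6 (a 90-minute span = 1.5 hours).
The fifth arrival falls in the interval iff at least 5 events occur there: P(S_5 ≤ t) = P(N ≥ 5) = 1 − P(N ≤ 4) ≈ 0.7873.

0.7873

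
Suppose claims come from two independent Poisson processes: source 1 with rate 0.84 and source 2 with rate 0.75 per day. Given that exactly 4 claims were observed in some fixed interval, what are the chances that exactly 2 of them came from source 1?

0.3726

Given the total, each event is independently from source 1 with probability p = λ_1/(λ_1+λ_2) = 0.84/1.59 ≈ 0.5283.
So K ~ Binomial(4, 0.84/1.59): P(K = 2) = C(4,2) · (0.84/1.59)^2 · (0.75/1.59)^2 ≈ 0.3726.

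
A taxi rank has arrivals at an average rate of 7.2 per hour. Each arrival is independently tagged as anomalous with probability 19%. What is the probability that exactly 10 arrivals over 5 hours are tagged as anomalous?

Thinning: the arrivals that are tagged as anomalous themselves form a Poisson process with rate 0.19 × 7.2 = 1.368 per hour.
Over the interval, μ = 1.368 × 5 = 6.84 (5 hours).
P(N = 10) = e^(−6.84) · 6.84^10/10! ≈ 0.0661.

0.0661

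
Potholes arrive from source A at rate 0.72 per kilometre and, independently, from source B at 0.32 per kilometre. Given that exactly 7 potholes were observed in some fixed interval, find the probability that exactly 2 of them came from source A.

0.0278

Given the total, each event is independently from source A with probability p = λ_A/(λ_A+λ_B) = 0.72/1.04 ≈ 0.6923.
So K ~ Binomial(7, 0.72/1.04): P(K = 2) = C(7,2) · (0.72/1.04)^2 · (0.32/1.04)^5 ≈ 0.0278.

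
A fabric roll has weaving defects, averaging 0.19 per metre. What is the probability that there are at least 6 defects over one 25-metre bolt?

0.3403

Over the interval, μ = 0.19 × 25 = 4.75 (a 25-metre bolt = 25 metres).
P(N ≥ 6) = 1 − P(N ≤ 5) = 1 − Σ_{j=0}^{5} e^(−μ) μ^j/j! ≈ 0.3403.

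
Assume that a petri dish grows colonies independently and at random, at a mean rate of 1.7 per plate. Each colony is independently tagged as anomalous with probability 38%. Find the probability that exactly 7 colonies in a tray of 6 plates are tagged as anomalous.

Thinning: the colonies that are tagged as anomalous themselves form a Poisson process with rate 0.38 × 1.7 = 0.646 per plate.
Over the interval, μ = 0.646 × 6 = 3.876 (a tray of 6 plates = 6 plates).
P(N = 7) = e^(−3.876) · 3.876^7/7! ≈ 0.0541.

0.0541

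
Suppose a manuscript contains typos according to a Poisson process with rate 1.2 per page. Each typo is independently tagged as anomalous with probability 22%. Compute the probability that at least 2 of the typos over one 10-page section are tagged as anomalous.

Thinning: the typos that are tagged as anomalous themselves form a Poisson process with rate 0.22 × 1.2 = 0.264 per page.
Over the interval, μ = 0.264 × 10 = 2.64 (a 10-page section = 10 pages).
P(N ≥ 2) = 1 − P(N ≤ 1) ≈ 0.7402.

0.7402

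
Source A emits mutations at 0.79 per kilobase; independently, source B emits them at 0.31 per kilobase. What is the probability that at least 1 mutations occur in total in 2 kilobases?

0.8892

Independent Poisson processes superpose: combined rate λ = 0.79 + 0.31 = 1.1 per kilobase.
Over the interval, μ = 1.1 × 2 = 2.2 (2 kilobases).
P(N ≥ 1) = 1 − P(N ≤ 0) ≈ 0.8892.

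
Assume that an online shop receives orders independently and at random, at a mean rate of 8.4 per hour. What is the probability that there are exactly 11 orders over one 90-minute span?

Over the interval, μ = 8.4 × 1.5 = 12.6 (a 90-minute span = 1.5 hours).
P(N = 11) = e^(−μ) μ^11/11! = e^(−12.6) · 12.6^11/39916800 ≈ 0.1074.

0.1074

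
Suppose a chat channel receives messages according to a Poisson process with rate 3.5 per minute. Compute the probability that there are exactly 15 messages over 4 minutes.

Over the interval, μ = 3.5 × 4 = 14 (4 minutes).
P(N = 15) = e^(−μ) μ^15/15! = e^(−14) · 14^15/1307674368000 ≈ 0.0989.

0.0989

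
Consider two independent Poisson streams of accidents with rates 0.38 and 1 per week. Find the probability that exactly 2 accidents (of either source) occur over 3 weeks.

0.1365

Independent Poisson processes superpose: combined rate λ = 0.38 + 1 = 1.38 per week.
Over the interval, μ = 1.38 × 3 = 4.14 (3 weeks).
P(N = 2) = e^(−4.14) · 4.14^2/2! ≈ 0.1365.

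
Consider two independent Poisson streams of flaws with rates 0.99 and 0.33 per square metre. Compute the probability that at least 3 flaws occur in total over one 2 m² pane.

Independent Poisson processes superpose: combined rate λ = 0.99 + 0.33 = 1.32 per square metre.
Over the interval, μ = 1.32 × 2 = 2.64 (a 2 m² pane = 2 square metres).
P(N ≥ 3) = 1 − P(N ≤ 2) ≈ 0.4916.

0.4916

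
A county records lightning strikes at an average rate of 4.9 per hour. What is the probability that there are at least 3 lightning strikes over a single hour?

With mean μ = 4.9 per hour,
P(N ≥ 3) = 1 − P(N ≤ 2) = 1 − Σ_{j=0}^{2} e^(−μ) μ^j/j! ≈ 0.8667.

0.8667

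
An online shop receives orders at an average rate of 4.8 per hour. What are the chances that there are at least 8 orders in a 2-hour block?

0.7416

Over the interval, μ = 4.8 × 2 = 9.6 (a 2-hour block = 2 hours).
P(N ≥ 8) = 1 − P(N ≤ 7) = 1 − Σ_{j=0}^{7} e^(−μ) μ^j/j! ≈ 0.7416.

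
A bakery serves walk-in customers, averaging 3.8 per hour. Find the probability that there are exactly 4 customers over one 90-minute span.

0.1472

Over the interval, μ = 3.8 × 1.5 = 5.7 (a 90-minute span = 1.5 hours).
P(N = 4) = e^(−μ) μ^4/4! = e^(−5.7) · 5.7^4/24 ≈ 0.1472.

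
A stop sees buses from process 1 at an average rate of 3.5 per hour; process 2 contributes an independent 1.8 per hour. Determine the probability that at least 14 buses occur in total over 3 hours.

0.7173

Independent Poisson processes superpose: combined rate λ = 3.5 + 1.8 = 5.3 per hour.
Over the interval, μ = 5.3 × 3 = 15.9 (3 hours).
P(N ≥ 14) = 1 − P(N ≤ 13) ≈ 0.7173.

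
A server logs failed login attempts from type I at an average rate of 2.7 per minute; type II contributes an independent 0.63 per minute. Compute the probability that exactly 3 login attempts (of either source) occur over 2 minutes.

Independent Poisson processes superpose: combined rate λ = 2.7 + 0.63 = 3.33 per minute.
Over the interval, μ = 3.33 × 2 = 6.66 (2 minutes).
P(N = 3) = e^(−6.66) · 6.66^3/3! ≈ 0.0631.

0.0631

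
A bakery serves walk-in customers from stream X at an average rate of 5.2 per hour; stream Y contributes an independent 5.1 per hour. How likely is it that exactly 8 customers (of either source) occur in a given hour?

0.1057

Independent Poisson processes superpose: combined rate λ = 5.2 + 5.1 = 10.3 per hour.
So μ = 10.3.
P(N = 8) = e^(−10.3) · 10.3^8/8! ≈ 0.1057.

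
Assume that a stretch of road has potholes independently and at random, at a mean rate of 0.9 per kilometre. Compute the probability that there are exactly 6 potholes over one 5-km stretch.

Over the interval, μ = 0.9 × 5 = 4.5 (a 5-km stretch = 5 kilometres).
P(N = 6) = e^(−μ) μ^6/6! = e^(−4.5) · 4.5^6/720 ≈ 0.1281.

0.1281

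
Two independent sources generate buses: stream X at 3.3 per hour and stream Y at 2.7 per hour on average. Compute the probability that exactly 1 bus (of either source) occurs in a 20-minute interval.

0.2707

Independent Poisson processes superpose: combined rate λ = 3.3 + 2.7 = 6 per hour.
Over the interval, μ = 6 × 1/3 = 2 (a 20-minute interval = 1/3 hours).
P(N = 1) = e^(−2) · 2^1/1! ≈ 0.2707.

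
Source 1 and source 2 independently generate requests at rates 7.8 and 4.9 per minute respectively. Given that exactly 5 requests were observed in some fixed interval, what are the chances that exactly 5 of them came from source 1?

0.0874

Given the total, each event is independently from source 1 with probability p = λ_1/(λ_1+λ_2) = 7.8/12.7 ≈ 0.6142.
So K ~ Binomial(5, 7.8/12.7): P(K = 5) = C(5,5) · (7.8/12.7)^5 · (4.9/12.7)^0 ≈ 0.0874.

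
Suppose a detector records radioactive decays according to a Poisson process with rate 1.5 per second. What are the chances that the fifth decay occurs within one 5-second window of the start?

Over the interval, μ = 1.5 × 5 = 7.5 (a 5-second window = 5 seconds).
The fifth arrival falls in the interval iff at least 5 events occur there: P(S_5 ≤ t) = P(N ≥ 5) = 1 − P(N ≤ 4) ≈ 0.8679.

0.8679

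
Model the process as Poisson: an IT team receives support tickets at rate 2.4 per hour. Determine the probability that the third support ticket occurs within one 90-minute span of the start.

0.6973

Over the interval, μ = 2.4 × 1.5 = 3.6 (a 90-minute span = 1.5 hours).
The third arrival falls in the interval iff at least 3 events occur there: P(S_3 ≤ t) = P(N ≥ 3) = 1 − P(N ≤ 2) ≈ 0.6973.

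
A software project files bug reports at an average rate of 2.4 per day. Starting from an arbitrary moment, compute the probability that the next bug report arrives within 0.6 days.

Inter-arrival times are exponential with rate λ = 2.4 per day.
P(T ≤ 0.6) = 1 − e^(−λt) = 1 − e^(−2.4 × 0.6) = 1 − e^(−1.44) ≈ 0.7631.

0.7631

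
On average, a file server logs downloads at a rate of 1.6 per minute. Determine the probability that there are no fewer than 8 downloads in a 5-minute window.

Over the interval, μ = 1.6 × 5 = 8 (a 5-minute window = 5 minutes).
P(N ≥ 8) = 1 − P(N ≤ 7) = 1 − Σ_{j=0}^{7} e^(−μ) μ^j/j! ≈ 0.5470.

0.5470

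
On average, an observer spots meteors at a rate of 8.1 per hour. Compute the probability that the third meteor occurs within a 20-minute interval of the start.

Over the interval, μ = 8.1 × 1/3 = 2.7 (a 20-minute interval = 1/3 hours).
The third arrival falls in the interval iff at least 3 events occur there: P(S_3 ≤ t) = P(N ≥ 3) = 1 − P(N ≤ 2) ≈ 0.5064.

0.5064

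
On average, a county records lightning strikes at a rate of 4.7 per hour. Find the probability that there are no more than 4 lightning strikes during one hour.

With mean μ = 4.7 per hour,
P(N ≤ 4) = Σ_{j=0}^{4} e^(−μ) μ^j/j! ≈ 0.4946.

0.4946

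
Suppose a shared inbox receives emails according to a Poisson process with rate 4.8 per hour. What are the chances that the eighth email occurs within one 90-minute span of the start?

0.4311

Over the interval, μ = 4.8 × 1.5 = 7.2 (a 90-minute span = 1.5 hours).
The eighth arrival falls in the interval iff at least 8 events occur there: P(S_8 ≤ t) = P(N ≥ 8) = 1 − P(N ≤ 7) ≈ 0.4311.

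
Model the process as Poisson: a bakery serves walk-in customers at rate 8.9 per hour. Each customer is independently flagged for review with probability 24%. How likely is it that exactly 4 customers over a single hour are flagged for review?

Thinning: the customers that are flagged for review themselves form a Poisson process with rate 0.24 × 8.9 = 2.136 per hour.
So μ = 2.136.
P(N = 4) = e^(−2.136) · 2.136^4/4! ≈ 0.1025.

0.1025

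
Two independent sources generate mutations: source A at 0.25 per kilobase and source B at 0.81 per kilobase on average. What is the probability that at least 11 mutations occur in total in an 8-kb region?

Independent Poisson processes superpose: combined rate λ = 0.25 + 0.81 = 1.06 per kilobase.
Over the interval, μ = 1.06 × 8 = 8.48 (an 8-kb region = 8 kilobases).
P(N ≥ 11) = 1 − P(N ≤ 10) ≈ 0.2344.

0.2344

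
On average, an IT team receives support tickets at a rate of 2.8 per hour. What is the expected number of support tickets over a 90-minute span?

4.2

E[N] = λt = 2.8 × 1.5 = 4.2 (a 90-minute span = 1.5 hours).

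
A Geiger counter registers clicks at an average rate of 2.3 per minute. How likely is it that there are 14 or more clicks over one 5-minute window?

Over the interval, μ = 2.3 × 5 = 11.5 (a 5-minute window = 5 minutes).
P(N ≥ 14) = 1 − P(N ≤ 13) = 1 − Σ_{j=0}^{13} e^(−μ) μ^j/j! ≈ 0.2670.

0.2670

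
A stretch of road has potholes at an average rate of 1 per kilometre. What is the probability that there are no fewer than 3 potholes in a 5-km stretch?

Over the interval, μ = 1 × 5 = 5 (a 5-km stretch = 5 kilometres).
P(N ≥ 3) = 1 − P(N ≤ 2) = 1 − Σ_{j=0}^{2} e^(−μ) μ^j/j! ≈ 0.8753.

0.8753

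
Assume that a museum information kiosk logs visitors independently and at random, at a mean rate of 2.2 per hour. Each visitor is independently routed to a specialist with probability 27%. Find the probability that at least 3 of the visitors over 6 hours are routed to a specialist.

0.6908

Thinning: the visitors that are routed to a specialist themselves form a Poisson process with rate 0.27 × 2.2 = 0.594 per hour.
Over the interval, μ = 0.594 × 6 = 3.564 (6 hours).
P(N ≥ 3) = 1 − P(N ≤ 2) ≈ 0.6908.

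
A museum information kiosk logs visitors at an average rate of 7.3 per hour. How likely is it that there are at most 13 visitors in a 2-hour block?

Over the interval, μ = 7.3 × 2 = 14.6 (a 2-hour block = 2 hours).
P(N ≤ 13) = Σ_{j=0}^{13} e^(−μ) μ^j/j! ≈ 0.4024.

0.4024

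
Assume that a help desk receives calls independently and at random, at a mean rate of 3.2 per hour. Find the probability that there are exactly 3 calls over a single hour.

With mean μ = 3.2 per hour,
P(N = 3) = e^(−μ) μ^3/3! = e^(−3.2) · 3.2^3/6 ≈ 0.2226.

0.2226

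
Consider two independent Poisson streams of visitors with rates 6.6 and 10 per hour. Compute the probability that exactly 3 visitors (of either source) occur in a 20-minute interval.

0.1116

Independent Poisson processes superpose: combined rate λ = 6.6 + 10 = 16.6 per hour.
Over the interval, μ = 16.6 × 1/3 ≈ 5.53333 (a 20-minute interval = 1/3 hours).
P(N = 3) = e^(−5.53333) · 5.53333^3/3! ≈ 0.1116.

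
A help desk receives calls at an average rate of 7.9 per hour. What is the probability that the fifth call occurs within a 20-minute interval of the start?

0.1273

Over the interval, μ = 7.9 × 1/3 ≈ 2.63333 (a 20-minute interval = 1/3 hours).
The fifth arrival falls in the interval iff at least 5 events occur there: P(S_5 ≤ t) = P(N ≥ 5) = 1 − P(N ≤ 4) ≈ 0.1273.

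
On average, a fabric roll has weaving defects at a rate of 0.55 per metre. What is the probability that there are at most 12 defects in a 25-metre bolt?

Over the interval, μ = 0.55 × 25 = 13.75 (a 25-metre bolt = 25 metres).
P(N ≤ 12) = Σ_{j=0}^{12} e^(−μ) μ^j/j! ≈ 0.3835.

0.3835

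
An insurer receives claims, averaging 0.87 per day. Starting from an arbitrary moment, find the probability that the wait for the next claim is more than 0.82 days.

0.4900

The wait for the next event is exponential with rate λ = 0.87 per day.
P(T > 0.82) = e^(−λt) = e^(−0.87 × 0.82) = e^(−0.7134) ≈ 0.4900.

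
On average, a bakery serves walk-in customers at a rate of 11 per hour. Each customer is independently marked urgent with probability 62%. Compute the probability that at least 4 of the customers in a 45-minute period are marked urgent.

0.7507

Thinning: the customers that are marked urgent themselves form a Poisson process with rate 0.62 × 11 = 6.82 per hour.
Over the interval, μ = 6.82 × 0.75 = 5.115 (a 45-minute period = 0.75 hours).
P(N ≥ 4) = 1 − P(N ≤ 3) ≈ 0.7507.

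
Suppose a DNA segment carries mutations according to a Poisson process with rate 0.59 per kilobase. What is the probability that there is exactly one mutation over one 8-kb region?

Over the interval, μ = 0.59 × 8 = 4.72 (an 8-kb region = 8 kilobases).
P(N = 1) = e^(−μ) μ^1/1! = e^(−4.72) · 4.72^1/1 ≈ 0.0421.

0.0421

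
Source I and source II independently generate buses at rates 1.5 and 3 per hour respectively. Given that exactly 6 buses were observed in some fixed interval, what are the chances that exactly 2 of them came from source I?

0.3292

Given the total, each event is independently from source I with probability p = λ_I/(λ_I+λ_II) = 1.5/4.5 ≈ 0.3333.
So K ~ Binomial(6, 1.5/4.5): P(K = 2) = C(6,2) · (1.5/4.5)^2 · (3/4.5)^4 ≈ 0.3292.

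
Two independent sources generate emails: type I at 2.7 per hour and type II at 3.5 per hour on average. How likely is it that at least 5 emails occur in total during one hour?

Independent Poisson processes superpose: combined rate λ = 2.7 + 3.5 = 6.2 per hour.
So μ = 6.2.
P(N ≥ 5) = 1 − P(N ≤ 4) ≈ 0.7408.

0.7408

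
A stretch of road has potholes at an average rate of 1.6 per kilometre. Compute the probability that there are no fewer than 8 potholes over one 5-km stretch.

Over the interval, μ = 1.6 × 5 = 8 (a 5-km stretch = 5 kilometres).
P(N ≥ 8) = 1 − P(N ≤ 7) = 1 − Σ_{j=0}^{7} e^(−μ) μ^j/j! ≈ 0.5470.

0.5470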